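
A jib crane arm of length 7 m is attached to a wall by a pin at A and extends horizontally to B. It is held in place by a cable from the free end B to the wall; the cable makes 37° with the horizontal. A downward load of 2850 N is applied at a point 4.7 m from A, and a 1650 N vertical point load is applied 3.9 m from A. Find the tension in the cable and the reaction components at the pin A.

T = 4707 N, A_x = 3759 N, A_y = 1667 N

ΣM about A: T·sin37°·7 − 2850·4.7 − 1650·3.9 = 0 → T = 19830/(7·0.601815) = 4707.19 ≈ 4707 N.
ΣF_x = 0: A_x − T·cos37° = 0 → A_x = 4707.19 × 0.798636 = 3759 N.
ΣF_y = 0: A_y + T·sin37° − 2850 − 1650 = 0 → A_y = 4500 − 4707.19 × 0.601815 = 1667 N.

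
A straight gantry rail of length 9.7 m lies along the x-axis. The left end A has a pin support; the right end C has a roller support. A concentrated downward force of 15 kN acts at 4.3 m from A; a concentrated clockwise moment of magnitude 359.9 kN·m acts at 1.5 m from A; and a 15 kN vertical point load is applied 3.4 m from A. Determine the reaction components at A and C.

A_x = 0, A_y = -19.01 kN, C_y = 49.01 kN

ΣM about A: C_y·9.7 − 15·4.3 − 359.9 − 15·3.4 = 0 → C_y = 475.4/9.7 = 49.0103 ≈ 49.01 kN.
ΣF_y = 0: A_y + 49.0103 − 15 − 15 = 0 → A_y = -19.01 kN.
ΣF_x = 0: no horizontal applied forces, so A_x = 0.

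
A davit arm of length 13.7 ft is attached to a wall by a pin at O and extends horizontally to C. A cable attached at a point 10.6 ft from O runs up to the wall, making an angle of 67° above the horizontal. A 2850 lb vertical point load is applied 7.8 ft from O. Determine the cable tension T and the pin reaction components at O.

T = 2278 lb, O_x = 890.2 lb, O_y = 752.8 lb

ΣM about O: T·sin67°·10.6 − 2850·7.8 = 0 → T = 22230/(10.6·0.920505) = 2278.28 ≈ 2278 lb.
ΣF_x = 0: O_x − T·cos67° = 0 → O_x = 2278.28 × 0.390731 = 890.2 lb.
ΣF_y = 0: O_y + T·sin67° − 2850 = 0 → O_y = 2850 − 2278.28 × 0.920505 = 752.8 lb.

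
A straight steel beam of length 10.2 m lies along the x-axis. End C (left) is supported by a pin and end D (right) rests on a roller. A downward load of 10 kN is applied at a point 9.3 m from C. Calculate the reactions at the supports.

C_x = 0, C_y = 0.8824 kN, D_y = 9.118 kN

Taking moments about C: D_y·10.2 − 10·9.3 = 0 → D_y = 93/10.2 = 9.11765 ≈ 9.118 kN.
ΣF_y = 0: C_y + 9.11765 − 10 = 0 → C_y = 0.8824 kN.
ΣF_x = 0: no horizontal applied forces, so C_x = 0.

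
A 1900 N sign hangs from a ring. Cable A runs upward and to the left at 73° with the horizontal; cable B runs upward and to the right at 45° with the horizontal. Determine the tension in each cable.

ΣF_x = 0: −T_A·cos73° + T_B·cos45° = 0 → T_B = 0.413476·T_A.
ΣF_y = 0: T_A·sin73° + T_B·sin45° = 1900.
Substitute: T_A·(0.956305 + 0.413476·0.707107) = 1900 → T_A = 1521.61 ≈ 1522 N.
Then T_B = 0.413476 × 1521.61 = 629.1 N.

T_A = 1522 N, T_B = 629.1 N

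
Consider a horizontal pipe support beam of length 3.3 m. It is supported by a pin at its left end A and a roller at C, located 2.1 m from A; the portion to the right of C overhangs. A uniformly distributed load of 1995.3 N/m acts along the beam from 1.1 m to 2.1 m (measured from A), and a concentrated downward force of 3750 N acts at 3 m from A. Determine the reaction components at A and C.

Resultant of the distributed load: 1995.3 × 1 = 1995.3 N at 1.6 m from A.
Taking moments about A: C_y·2.1 − (1995.3·1)·1.6 − 3750·3 = 0 → C_y = 14442.48/2.1 = 6877.37 ≈ 6877 N.
ΣF_y = 0: A_y + 6877.37 − 1995.3·1 − 3750 = 0 → A_y = -1132 N.
ΣF_x = 0: no horizontal applied forces, so A_x = 0.

A_x = 0, A_y = -1132 N, C_y = 6877 N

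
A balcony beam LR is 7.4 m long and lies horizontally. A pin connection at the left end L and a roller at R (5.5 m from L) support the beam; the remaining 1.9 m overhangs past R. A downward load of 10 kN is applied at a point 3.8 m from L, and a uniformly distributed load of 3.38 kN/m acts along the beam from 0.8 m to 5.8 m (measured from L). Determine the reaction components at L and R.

L_x = 0, L_y = 9.851 kN, R_y = 17.05 kN

Resultant of the distributed load: 3.38 × 5 = 16.9 kN at 3.3 m from L.
Moments about L: R_y·5.5 − 10·3.8 − (3.38·5)·3.3 = 0 → R_y = 93.77/5.5 = 17.0491 ≈ 17.05 kN.
ΣF_y = 0: L_y + 17.0491 − 10 − 3.38·5 = 0 → L_y = 9.851 kN.
ΣF_x = 0: no horizontal applied forces, so L_x = 0.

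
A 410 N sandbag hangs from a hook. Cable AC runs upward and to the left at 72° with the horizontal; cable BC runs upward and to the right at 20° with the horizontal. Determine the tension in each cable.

ΣF_x = 0: −T_AC·cos72° + T_BC·cos20° = 0 → T_BC = 0.328849·T_AC.
ΣF_y = 0: T_AC·sin72° + T_BC·sin20° = 410.
Substitute: T_AC·(0.951057 + 0.328849·0.34202) = 410 → T_AC = 385.509 ≈ 385.5 N.
Then T_BC = 0.328849 × 385.509 = 126.8 N.

T_AC = 385.5 N, T_BC = 126.8 N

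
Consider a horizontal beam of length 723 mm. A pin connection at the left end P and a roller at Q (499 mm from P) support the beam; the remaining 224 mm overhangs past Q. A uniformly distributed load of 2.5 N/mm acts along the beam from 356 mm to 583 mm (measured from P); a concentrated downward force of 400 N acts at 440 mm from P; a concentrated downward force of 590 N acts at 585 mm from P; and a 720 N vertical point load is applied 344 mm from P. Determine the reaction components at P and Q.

P_x = 0, P_y = 202.8 N, Q_y = 2075 N

Resultant of the distributed load: 2.5 × 227 = 567.5 N at 469.5 mm from P.
ΣM about P: Q_y·499 − (2.5·227)·469.5 − 400·440 − 590·585 − 720·344 = 0 → Q_y = 1035271.25/499 = 2074.69 ≈ 2075 N.
ΣF_y = 0: P_y + 2074.69 − 2.5·227 − 400 − 590 − 720 = 0 → P_y = 202.8 N.
ΣF_x = 0: no horizontal applied forces, so P_x = 0.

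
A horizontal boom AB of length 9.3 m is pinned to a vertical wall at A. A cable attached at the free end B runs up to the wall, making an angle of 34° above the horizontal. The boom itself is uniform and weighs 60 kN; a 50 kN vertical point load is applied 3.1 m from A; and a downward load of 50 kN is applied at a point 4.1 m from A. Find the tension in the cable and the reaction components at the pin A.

ΣM about A: T·sin34°·9.3 − 60·4.65 − 50·3.1 − 50·4.1 = 0 → T = 639/(9.3·0.559193) = 122.873 ≈ 122.9 kN.
ΣF_x = 0: A_x − T·cos34° = 0 → A_x = 122.873 × 0.829038 = 101.9 kN.
ΣF_y = 0: A_y + T·sin34° − 60 − 50 − 50 = 0 → A_y = 160 − 122.873 × 0.559193 = 91.29 kN.

T = 122.9 kN, A_x = 101.9 kN, A_y = 91.29 kN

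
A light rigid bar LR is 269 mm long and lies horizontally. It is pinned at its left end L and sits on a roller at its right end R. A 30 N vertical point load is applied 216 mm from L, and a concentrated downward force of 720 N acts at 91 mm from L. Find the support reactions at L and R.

ΣM about L: R_y·269 − 30·216 − 720·91 = 0 → R_y = 72000/269 = 267.658 ≈ 267.7 N.
ΣF_y = 0: L_y + 267.658 − 30 − 720 = 0 → L_y = 482.3 N.
ΣF_x = 0: no horizontal applied forces, so L_x = 0.

L_x = 0, L_y = 482.3 N, R_y = 267.7 N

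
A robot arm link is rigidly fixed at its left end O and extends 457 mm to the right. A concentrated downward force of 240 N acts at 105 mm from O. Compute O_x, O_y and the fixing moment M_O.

ΣF_x = 0: O_x = 0.
ΣF_y = 0: O_y − 240 = 0 → O_y = 240.0 N.
ΣM about O: M_O − 240·105 = 0 → M_O = 25200 N·mm.

O_x = 0, O_y = 240.0 N, M_O = 25200 N·mm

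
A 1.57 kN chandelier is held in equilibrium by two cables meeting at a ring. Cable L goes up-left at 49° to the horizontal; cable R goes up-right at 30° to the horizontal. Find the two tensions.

ΣF_x = 0: −T_L·cos49° + T_R·cos30° = 0 → T_R = 0.757552·T_L.
ΣF_y = 0: T_L·sin49° + T_R·sin30° = 1.57.
Substitute: T_L·(0.75471 + 0.757552·0.5) = 1.57 → T_L = 1.38511 ≈ 1.385 kN.
Then T_R = 0.757552 × 1.38511 = 1.049 kN.

T_L = 1.385 kN, T_R = 1.049 kN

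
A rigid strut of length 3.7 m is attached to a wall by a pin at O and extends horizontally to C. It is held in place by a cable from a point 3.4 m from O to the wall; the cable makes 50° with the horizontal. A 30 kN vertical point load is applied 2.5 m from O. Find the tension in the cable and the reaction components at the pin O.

ΣM about O: T·sin50°·3.4 − 30·2.5 = 0 → T = 75/(3.4·0.766044) = 28.7958 ≈ 28.80 kN.
ΣF_x = 0: O_x − T·cos50° = 0 → O_x = 28.7958 × 0.642788 = 18.51 kN.
ΣF_y = 0: O_y + T·sin50° − 30 = 0 → O_y = 30 − 28.7958 × 0.766044 = 7.941 kN.

T = 28.80 kN, O_x = 18.51 kN, O_y = 7.941 kN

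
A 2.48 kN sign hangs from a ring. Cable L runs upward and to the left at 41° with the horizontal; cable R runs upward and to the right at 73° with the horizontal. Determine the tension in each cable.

ΣF_x = 0: −T_L·cos41° + T_R·cos73° = 0 → T_R = 2.58134·T_L.
ΣF_y = 0: T_L·sin41° + T_R·sin73° = 2.48.
Substitute: T_L·(0.656059 + 2.58134·0.956305) = 2.48 → T_L = 0.7937 kN.
Then T_R = 2.58134 × 0.7937 = 2.049 kN.

T_L = 0.7937 kN, T_R = 2.049 kN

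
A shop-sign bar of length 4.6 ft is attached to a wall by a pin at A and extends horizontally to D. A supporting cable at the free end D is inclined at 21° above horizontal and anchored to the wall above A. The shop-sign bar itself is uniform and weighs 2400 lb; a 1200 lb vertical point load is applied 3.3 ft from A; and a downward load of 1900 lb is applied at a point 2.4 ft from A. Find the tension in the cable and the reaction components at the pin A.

ΣM about A: T·sin21°·4.6 − 2400·2.3 − 1200·3.3 − 1900·2.4 = 0 → T = 14040/(4.6·0.358368) = 8516.87 ≈ 8517 lb.
ΣF_x = 0: A_x − T·cos21° = 0 → A_x = 8516.87 × 0.93358 = 7951 lb.
ΣF_y = 0: A_y + T·sin21° − 2400 − 1200 − 1900 = 0 → A_y = 5500 − 8516.87 × 0.358368 = 2448 lb.

T = 8517 lb, A_x = 7951 lb, A_y = 2448 lb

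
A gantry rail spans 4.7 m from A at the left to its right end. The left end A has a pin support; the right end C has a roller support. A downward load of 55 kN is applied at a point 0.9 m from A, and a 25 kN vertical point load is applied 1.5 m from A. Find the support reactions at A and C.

A_x = 0, A_y = 61.49 kN, C_y = 18.51 kN

Taking moments about A: C_y·4.7 − 55·0.9 − 25·1.5 = 0 → C_y = 87/4.7 = 18.5106 ≈ 18.51 kN.
ΣF_y = 0: A_y + 18.5106 − 55 − 25 = 0 → A_y = 61.49 kN.
ΣF_x = 0: no horizontal applied forces, so A_x = 0.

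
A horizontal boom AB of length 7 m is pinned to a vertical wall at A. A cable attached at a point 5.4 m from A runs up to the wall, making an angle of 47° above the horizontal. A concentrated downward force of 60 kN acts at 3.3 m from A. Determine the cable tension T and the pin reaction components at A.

T = 50.14 kN, A_x = 34.19 kN, A_y = 23.33 kN

ΣM about A: T·sin47°·5.4 − 60·3.3 = 0 → T = 198/(5.4·0.731354) = 50.1353 ≈ 50.14 kN.
ΣF_x = 0: A_x − T·cos47° = 0 → A_x = 50.1353 × 0.681998 = 34.19 kN.
ΣF_y = 0: A_y + T·sin47° − 60 = 0 → A_y = 60 − 50.1353 × 0.731354 = 23.33 kN.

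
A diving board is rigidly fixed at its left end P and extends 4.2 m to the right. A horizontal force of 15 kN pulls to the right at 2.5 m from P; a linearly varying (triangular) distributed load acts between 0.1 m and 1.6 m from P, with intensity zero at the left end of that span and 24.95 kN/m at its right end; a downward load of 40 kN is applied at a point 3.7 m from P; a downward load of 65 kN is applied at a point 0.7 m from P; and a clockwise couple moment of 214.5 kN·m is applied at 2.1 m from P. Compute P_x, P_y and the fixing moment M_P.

Resultant of the triangular load: ½ × 24.95 × 1.5 = 18.7125 kN, acting at 1.1 m from P (one-third of the span from the peak).
ΣF_x = 0: P_x + 15 = 0 → P_x = -15.00 kN.
ΣF_y = 0: P_y − ½·24.95·1.5 − 40 − 65 = 0 → P_y = 123.7 kN.
ΣM about P: M_P − (½·24.95·1.5)·1.1 − 40·3.7 − 65·0.7 − 214.5 = 0 → M_P = 428.6 kN·m.

P_x = -15.00 kN, P_y = 123.7 kN, M_P = 428.6 kN·m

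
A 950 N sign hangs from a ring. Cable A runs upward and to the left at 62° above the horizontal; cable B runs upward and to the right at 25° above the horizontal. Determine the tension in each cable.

ΣF_x = 0: −T_A·cos62° + T_B·cos25° = 0 → T_B = 0.518005·T_A.
ΣF_y = 0: T_A·sin62° + T_B·sin25° = 950.
Substitute: T_A·(0.882948 + 0.518005·0.422618) = 950 → T_A = 862.174 ≈ 862.2 N.
Then T_B = 0.518005 × 862.174 = 446.6 N.

T_A = 862.2 N, T_B = 446.6 N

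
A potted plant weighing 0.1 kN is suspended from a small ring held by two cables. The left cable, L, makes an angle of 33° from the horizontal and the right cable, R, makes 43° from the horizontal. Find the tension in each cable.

ΣF_x = 0: −T_L·cos33° + T_R·cos43° = 0 → T_R = 1.14674·T_L.
ΣF_y = 0: T_L·sin33° + T_R·sin43° = 0.1.
Substitute: T_L·(0.544639 + 1.14674·0.681998) = 0.1 → T_L = 0.0753742 ≈ 0.07537 kN.
Then T_R = 1.14674 × 0.0753742 = 0.08643 kN.

T_L = 0.07537 kN, T_R = 0.08643 kN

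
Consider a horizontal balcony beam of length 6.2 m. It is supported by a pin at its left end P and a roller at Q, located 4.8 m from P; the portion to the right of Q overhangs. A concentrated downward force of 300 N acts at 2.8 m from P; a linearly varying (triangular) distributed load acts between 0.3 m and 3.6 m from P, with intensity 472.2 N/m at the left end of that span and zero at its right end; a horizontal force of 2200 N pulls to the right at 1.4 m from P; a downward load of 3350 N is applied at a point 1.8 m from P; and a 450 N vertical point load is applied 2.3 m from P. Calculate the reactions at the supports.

Resultant of the triangular load: ½ × 472.2 × 3.3 = 779.13 N, acting at 1.4 m from P (one-third of the span from the peak).
Moments about P: Q_y·4.8 − 300·2.8 − (½·472.2·3.3)·1.4 − 3350·1.8 − 450·2.3 = 0 → Q_y = 8995.782/4.8 = 1874.12 ≈ 1874 N.
ΣF_y = 0: P_y + 1874.12 − 300 − ½·472.2·3.3 − 3350 − 450 = 0 → P_y = 3005 N.
ΣF_x = 0: P_x + 2200 = 0 → P_x = -2200 N.

P_x = -2200 N, P_y = 3005 N, Q_y = 1874 N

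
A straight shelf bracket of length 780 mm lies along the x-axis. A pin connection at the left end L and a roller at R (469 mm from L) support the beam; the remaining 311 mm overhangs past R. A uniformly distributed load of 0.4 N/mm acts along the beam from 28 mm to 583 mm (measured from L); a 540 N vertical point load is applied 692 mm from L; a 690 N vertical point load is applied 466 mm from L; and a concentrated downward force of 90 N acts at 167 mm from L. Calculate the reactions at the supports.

Resultant of the distributed load: 0.4 × 555 = 222 N at 305.5 mm from L.
ΣM about L: R_y·469 − (0.4·555)·305.5 − 540·692 − 690·466 − 90·167 = 0 → R_y = 778071/469 = 1659 N.
ΣF_y = 0: L_y + 1659 − 0.4·555 − 540 − 690 − 90 = 0 → L_y = -117.0 N.
ΣF_x = 0: no horizontal applied forces, so L_x = 0.

L_x = 0, L_y = -117.0 N, R_y = 1659 N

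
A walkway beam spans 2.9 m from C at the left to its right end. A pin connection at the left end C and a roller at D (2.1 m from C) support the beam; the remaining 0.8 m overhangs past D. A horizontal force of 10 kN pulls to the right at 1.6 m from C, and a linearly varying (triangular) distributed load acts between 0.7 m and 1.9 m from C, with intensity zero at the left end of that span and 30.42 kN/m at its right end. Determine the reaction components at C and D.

Resultant of the triangular load: ½ × 30.42 × 1.2 = 18.252 kN, acting at 1.5 m from C (one-third of the span from the peak).
ΣM about C: D_y·2.1 − (½·30.42·1.2)·1.5 = 0 → D_y = 27.378/2.1 = 13.0371 ≈ 13.04 kN.
ΣF_y = 0: C_y + 13.0371 − ½·30.42·1.2 = 0 → C_y = 5.215 kN.
ΣF_x = 0: C_x + 10 = 0 → C_x = -10.00 kN.

C_x = -10.00 kN, C_y = 5.215 kN, D_y = 13.04 kN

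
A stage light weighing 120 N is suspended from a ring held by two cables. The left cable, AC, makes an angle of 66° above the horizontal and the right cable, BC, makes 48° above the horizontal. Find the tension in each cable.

T_AC = 87.89 N, T_BC = 53.43 N

ΣF_x = 0: −T_AC·cos66° + T_BC·cos48° = 0 → T_BC = 0.607858·T_AC.
ΣF_y = 0: T_AC·sin66° + T_BC·sin48° = 120.
Substitute: T_AC·(0.913545 + 0.607858·0.743145) = 120 → T_AC = 87.8946 ≈ 87.89 N.
Then T_BC = 0.607858 × 87.8946 = 53.43 N.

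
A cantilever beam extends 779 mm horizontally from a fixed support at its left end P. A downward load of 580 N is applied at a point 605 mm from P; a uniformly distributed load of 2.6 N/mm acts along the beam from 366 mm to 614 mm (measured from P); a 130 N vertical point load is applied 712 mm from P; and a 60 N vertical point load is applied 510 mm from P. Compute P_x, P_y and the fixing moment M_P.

Resultant of the distributed load: 2.6 × 248 = 644.8 N at 490 mm from P.
ΣF_x = 0: P_x = 0.
ΣF_y = 0: P_y − 580 − 2.6·248 − 130 − 60 = 0 → P_y = 1415 N.
ΣM about P: M_P − 580·605 − (2.6·248)·490 − 130·712 − 60·510 = 0 → M_P = 790000 N·mm.

P_x = 0, P_y = 1415 N, M_P = 790000 N·mm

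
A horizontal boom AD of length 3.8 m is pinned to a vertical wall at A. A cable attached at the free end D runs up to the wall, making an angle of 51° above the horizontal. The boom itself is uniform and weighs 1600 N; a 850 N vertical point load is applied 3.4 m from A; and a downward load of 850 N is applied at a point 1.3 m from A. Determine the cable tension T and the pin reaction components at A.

ΣM about A: T·sin51°·3.8 − 1600·1.9 − 850·3.4 − 850·1.3 = 0 → T = 7035/(3.8·0.777146) = 2382.2 ≈ 2382 N.
ΣF_x = 0: A_x − T·cos51° = 0 → A_x = 2382.2 × 0.62932 = 1499 N.
ΣF_y = 0: A_y + T·sin51° − 1600 − 850 − 850 = 0 → A_y = 3300 − 2382.2 × 0.777146 = 1449 N.

T = 2382 N, A_x = 1499 N, A_y = 1449 N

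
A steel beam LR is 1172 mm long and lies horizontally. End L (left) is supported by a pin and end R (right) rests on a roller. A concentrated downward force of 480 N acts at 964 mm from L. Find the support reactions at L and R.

L_x = 0, L_y = 85.19 N, R_y = 394.8 N

Moments about L: R_y·1172 − 480·964 = 0 → R_y = 462720/1172 = 394.812 ≈ 394.8 N.
ΣF_y = 0: L_y + 394.812 − 480 = 0 → L_y = 85.19 N.
ΣF_x = 0: no horizontal applied forces, so L_x = 0.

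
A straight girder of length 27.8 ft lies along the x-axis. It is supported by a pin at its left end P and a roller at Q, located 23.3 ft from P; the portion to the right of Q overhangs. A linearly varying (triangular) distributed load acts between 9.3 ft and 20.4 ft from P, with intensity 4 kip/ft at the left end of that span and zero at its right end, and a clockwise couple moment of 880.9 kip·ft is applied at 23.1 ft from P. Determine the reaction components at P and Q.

Resultant of the triangular load: ½ × 4 × 11.1 = 22.2 kip, acting at 13 ft from P (one-third of the span from the peak).
Taking moments about P: Q_y·23.3 − (½·4·11.1)·13 − 880.9 = 0 → Q_y = 1169.5/23.3 = 50.1931 ≈ 50.19 kip.
ΣF_y = 0: P_y + 50.1931 − ½·4·11.1 = 0 → P_y = -27.99 kip.
ΣF_x = 0: no horizontal applied forces, so P_x = 0.

P_x = 0, P_y = -27.99 kip, Q_y = 50.19 kip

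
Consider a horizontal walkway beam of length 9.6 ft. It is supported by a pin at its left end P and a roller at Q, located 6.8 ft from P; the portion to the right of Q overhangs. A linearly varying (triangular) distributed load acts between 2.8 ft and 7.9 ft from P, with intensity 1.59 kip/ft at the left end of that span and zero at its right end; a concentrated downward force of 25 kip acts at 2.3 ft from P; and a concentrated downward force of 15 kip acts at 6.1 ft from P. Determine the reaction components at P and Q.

Resultant of the triangular load: ½ × 1.59 × 5.1 = 4.0545 kip, acting at 4.5 ft from P (one-third of the span from the peak).
Taking moments about P: Q_y·6.8 − (½·1.59·5.1)·4.5 − 25·2.3 − 15·6.1 = 0 → Q_y = 167.24525/6.8 = 24.5949 ≈ 24.59 kip.
ΣF_y = 0: P_y + 24.5949 − ½·1.59·5.1 − 25 − 15 = 0 → P_y = 19.46 kip.
ΣF_x = 0: no horizontal applied forces, so P_x = 0.

P_x = 0, P_y = 19.46 kip, Q_y = 24.59 kip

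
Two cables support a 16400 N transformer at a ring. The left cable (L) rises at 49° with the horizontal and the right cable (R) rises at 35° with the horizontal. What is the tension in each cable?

ΣF_x = 0: −T_L·cos49° + T_R·cos35° = 0 → T_R = 0.8009·T_L.
ΣF_y = 0: T_L·sin49° + T_R·sin35° = 16400.
Substitute: T_L·(0.75471 + 0.8009·0.573576) = 16400 → T_L = 13508.1 ≈ 13510 N.
Then T_R = 0.8009 × 13508.1 = 10820 N.

T_L = 13510 N, T_R = 10820 N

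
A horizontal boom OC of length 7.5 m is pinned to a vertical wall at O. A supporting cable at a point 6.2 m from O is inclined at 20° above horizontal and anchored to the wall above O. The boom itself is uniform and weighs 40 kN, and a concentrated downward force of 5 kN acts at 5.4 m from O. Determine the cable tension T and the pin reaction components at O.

ΣM about O: T·sin20°·6.2 − 40·3.75 − 5·5.4 = 0 → T = 177/(6.2·0.34202) = 83.4699 ≈ 83.47 kN.
ΣF_x = 0: O_x − T·cos20° = 0 → O_x = 83.4699 × 0.939693 = 78.44 kN.
ΣF_y = 0: O_y + T·sin20° − 40 − 5 = 0 → O_y = 45 − 83.4699 × 0.34202 = 16.45 kN.

T = 83.47 kN, O_x = 78.44 kN, O_y = 16.45 kN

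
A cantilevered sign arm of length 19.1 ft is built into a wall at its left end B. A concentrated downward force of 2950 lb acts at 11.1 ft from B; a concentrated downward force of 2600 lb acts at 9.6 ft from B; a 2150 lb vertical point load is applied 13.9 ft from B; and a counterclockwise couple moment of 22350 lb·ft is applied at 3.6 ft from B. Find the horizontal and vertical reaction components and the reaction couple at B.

B_x = 0, B_y = 7700 lb, M_B = 65240 lb·ft

ΣF_x = 0: B_x = 0.
ΣF_y = 0: B_y − 2950 − 2600 − 2150 = 0 → B_y = 7700 lb.
ΣM about B: M_B − 2950·11.1 − 2600·9.6 − 2150·13.9 + 22350 = 0 → M_B = 65240 lb·ft.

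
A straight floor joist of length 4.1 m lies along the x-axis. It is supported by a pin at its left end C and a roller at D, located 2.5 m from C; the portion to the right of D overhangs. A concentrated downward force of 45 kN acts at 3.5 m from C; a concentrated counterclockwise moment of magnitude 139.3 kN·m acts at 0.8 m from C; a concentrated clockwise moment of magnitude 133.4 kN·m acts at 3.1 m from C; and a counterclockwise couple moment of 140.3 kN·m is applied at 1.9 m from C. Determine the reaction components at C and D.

C_x = 0, C_y = 40.48 kN, D_y = 4.520 kN

Taking moments about C: D_y·2.5 − 45·3.5 + 139.3 − 133.4 + 140.3 = 0 → D_y = 11.3/2.5 = 4.520 kN.
ΣF_y = 0: C_y + 4.52 − 45 = 0 → C_y = 40.48 kN.
ΣF_x = 0: no horizontal applied forces, so C_x = 0.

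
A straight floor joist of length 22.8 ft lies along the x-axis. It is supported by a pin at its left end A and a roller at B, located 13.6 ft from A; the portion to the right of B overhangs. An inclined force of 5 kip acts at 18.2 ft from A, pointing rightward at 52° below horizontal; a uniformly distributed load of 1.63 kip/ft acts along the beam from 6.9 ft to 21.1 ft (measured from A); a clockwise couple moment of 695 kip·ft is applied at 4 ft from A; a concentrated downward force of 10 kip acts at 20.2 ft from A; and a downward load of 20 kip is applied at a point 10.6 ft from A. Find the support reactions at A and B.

A_x = -3.078 kip, A_y = -53.56 kip, B_y = 110.6 kip

Resultant of the distributed load: 1.63 × 14.2 = 23.146 kip at 14 ft from A.
ΣM about A: B_y·13.6 − 5·sin52°·18.2 − (1.63·14.2)·14 − 695 − 10·20.2 − 20·10.6 = 0 → B_y = 1504.75/13.6 = 110.643 ≈ 110.6 kip.
ΣF_y = 0: A_y + 110.643 − 5·sin52° − 1.63·14.2 − 10 − 20 = 0 → A_y = -53.56 kip.
ΣF_x = 0: A_x + 5·cos52° = 0 → A_x = -3.078 kip.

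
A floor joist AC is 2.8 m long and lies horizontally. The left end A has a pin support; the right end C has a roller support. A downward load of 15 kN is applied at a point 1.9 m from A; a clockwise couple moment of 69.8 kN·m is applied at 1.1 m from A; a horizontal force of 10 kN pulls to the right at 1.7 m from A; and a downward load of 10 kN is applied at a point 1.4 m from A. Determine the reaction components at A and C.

Moments about A: C_y·2.8 − 15·1.9 − 69.8 − 10·1.4 = 0 → C_y = 112.3/2.8 = 40.1071 ≈ 40.11 kN.
ΣF_y = 0: A_y + 40.1071 − 15 − 10 = 0 → A_y = -15.11 kN.
ΣF_x = 0: A_x + 10 = 0 → A_x = -10.00 kN.

A_x = -10.00 kN, A_y = -15.11 kN, C_y = 40.11 kN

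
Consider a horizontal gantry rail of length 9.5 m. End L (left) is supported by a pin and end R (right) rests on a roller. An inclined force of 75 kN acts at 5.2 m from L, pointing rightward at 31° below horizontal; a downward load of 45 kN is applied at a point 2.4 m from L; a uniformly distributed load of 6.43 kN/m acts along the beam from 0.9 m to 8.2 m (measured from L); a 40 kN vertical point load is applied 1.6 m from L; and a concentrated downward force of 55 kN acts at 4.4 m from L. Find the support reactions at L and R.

L_x = -64.29 kN, L_y = 138.4 kN, R_y = 87.20 kN

Resultant of the distributed load: 6.43 × 7.3 = 46.939 kN at 4.55 m from L.
Moments about L: R_y·9.5 − 75·sin31°·5.2 − 45·2.4 − (6.43·7.3)·4.55 − 40·1.6 − 55·4.4 = 0 → R_y = 828.437/9.5 = 87.2039 ≈ 87.20 kN.
ΣF_y = 0: L_y + 87.2039 − 75·sin31° − 45 − 6.43·7.3 − 40 − 55 = 0 → L_y = 138.4 kN.
ΣF_x = 0: L_x + 75·cos31° = 0 → L_x = -64.29 kN.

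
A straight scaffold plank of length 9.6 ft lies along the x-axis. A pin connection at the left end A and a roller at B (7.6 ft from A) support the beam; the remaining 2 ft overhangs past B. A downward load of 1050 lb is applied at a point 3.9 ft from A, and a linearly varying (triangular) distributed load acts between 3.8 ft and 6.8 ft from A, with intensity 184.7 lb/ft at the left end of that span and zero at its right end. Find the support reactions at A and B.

Resultant of the triangular load: ½ × 184.7 × 3 = 277.05 lb, acting at 4.8 ft from A (one-third of the span from the peak).
Moments about A: B_y·7.6 − 1050·3.9 − (½·184.7·3)·4.8 = 0 → B_y = 5424.84/7.6 = 713.795 ≈ 713.8 lb.
ΣF_y = 0: A_y + 713.795 − 1050 − ½·184.7·3 = 0 → A_y = 613.3 lb.
ΣF_x = 0: no horizontal applied forces, so A_x = 0.

A_x = 0, A_y = 613.3 lb, B_y = 713.8 lb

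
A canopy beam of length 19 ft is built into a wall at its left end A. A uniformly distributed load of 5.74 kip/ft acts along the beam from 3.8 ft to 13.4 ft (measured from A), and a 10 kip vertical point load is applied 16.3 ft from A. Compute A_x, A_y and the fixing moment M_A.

A_x = 0, A_y = 65.10 kip, M_A = 636.9 kip·ft

Resultant of the distributed load: 5.74 × 9.6 = 55.104 kip at 8.6 ft from A.
ΣF_x = 0: A_x = 0.
ΣF_y = 0: A_y − 5.74·9.6 − 10 = 0 → A_y = 65.10 kip.
ΣM about A: M_A − (5.74·9.6)·8.6 − 10·16.3 = 0 → M_A = 636.9 kip·ft.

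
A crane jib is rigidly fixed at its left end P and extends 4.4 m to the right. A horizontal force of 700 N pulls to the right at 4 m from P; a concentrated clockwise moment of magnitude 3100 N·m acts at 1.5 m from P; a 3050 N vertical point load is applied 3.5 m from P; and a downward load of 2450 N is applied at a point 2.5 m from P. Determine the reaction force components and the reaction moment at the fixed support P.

ΣF_x = 0: P_x + 700 = 0 → P_x = -700.0 N.
ΣF_y = 0: P_y − 3050 − 2450 = 0 → P_y = 5500 N.
ΣM about P: M_P − 3100 − 3050·3.5 − 2450·2.5 = 0 → M_P = 19900 N·m.

P_x = -700.0 N, P_y = 5500 N, M_P = 19900 N·m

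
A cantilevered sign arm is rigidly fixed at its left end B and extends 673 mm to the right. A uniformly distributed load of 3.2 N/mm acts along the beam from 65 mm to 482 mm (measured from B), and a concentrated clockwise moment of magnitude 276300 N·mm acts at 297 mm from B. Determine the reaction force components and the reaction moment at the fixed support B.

Resultant of the distributed load: 3.2 × 417 = 1334.4 N at 273.5 mm from B.
ΣF_x = 0: B_x = 0.
ΣF_y = 0: B_y − 3.2·417 = 0 → B_y = 1334 N.
ΣM about B: M_B − (3.2·417)·273.5 − 276300 = 0 → M_B = 641300 N·mm.

B_x = 0, B_y = 1334 N, M_B = 641300 N·mm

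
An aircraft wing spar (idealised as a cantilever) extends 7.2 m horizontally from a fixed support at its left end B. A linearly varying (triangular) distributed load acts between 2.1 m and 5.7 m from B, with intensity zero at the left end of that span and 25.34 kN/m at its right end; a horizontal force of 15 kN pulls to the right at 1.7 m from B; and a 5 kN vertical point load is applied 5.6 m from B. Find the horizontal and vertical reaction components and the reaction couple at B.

B_x = -15.00 kN, B_y = 50.61 kN, M_B = 233.3 kN·m

Resultant of the triangular load: ½ × 25.34 × 3.6 = 45.612 kN, acting at 4.5 m from B (one-third of the span from the peak).
ΣF_x = 0: B_x + 15 = 0 → B_x = -15.00 kN.
ΣF_y = 0: B_y − ½·25.34·3.6 − 5 = 0 → B_y = 50.61 kN.
ΣM about B: M_B − (½·25.34·3.6)·4.5 − 5·5.6 = 0 → M_B = 233.3 kN·m.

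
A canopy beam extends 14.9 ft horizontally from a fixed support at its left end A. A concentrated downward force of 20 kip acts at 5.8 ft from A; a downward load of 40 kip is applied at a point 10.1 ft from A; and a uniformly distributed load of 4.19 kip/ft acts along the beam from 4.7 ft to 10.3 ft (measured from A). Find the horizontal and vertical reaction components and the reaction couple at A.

Resultant of the distributed load: 4.19 × 5.6 = 23.464 kip at 7.5 ft from A.
ΣF_x = 0: A_x = 0.
ΣF_y = 0: A_y − 20 − 40 − 4.19·5.6 = 0 → A_y = 83.46 kip.
ΣM about A: M_A − 20·5.8 − 40·10.1 − (4.19·5.6)·7.5 = 0 → M_A = 696.0 kip·ft.

A_x = 0, A_y = 83.46 kip, M_A = 696.0 kip·ft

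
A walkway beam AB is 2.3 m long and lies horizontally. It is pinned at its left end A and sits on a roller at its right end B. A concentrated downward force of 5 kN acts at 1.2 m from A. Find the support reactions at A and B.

Taking moments about A: B_y·2.3 − 5·1.2 = 0 → B_y = 6/2.3 = 2.6087 ≈ 2.609 kN.
ΣF_y = 0: A_y + 2.6087 − 5 = 0 → A_y = 2.391 kN.
ΣF_x = 0: no horizontal applied forces, so A_x = 0.

A_x = 0, A_y = 2.391 kN, B_y = 2.609 kN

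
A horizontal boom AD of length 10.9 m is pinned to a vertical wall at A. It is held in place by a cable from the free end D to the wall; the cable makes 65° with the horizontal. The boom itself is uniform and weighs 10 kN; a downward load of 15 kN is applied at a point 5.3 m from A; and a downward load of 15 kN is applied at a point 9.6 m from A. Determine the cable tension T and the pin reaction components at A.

T = 28.14 kN, A_x = 11.89 kN, A_y = 14.50 kN

ΣM about A: T·sin65°·10.9 − 10·5.45 − 15·5.3 − 15·9.6 = 0 → T = 278/(10.9·0.906308) = 28.1412 ≈ 28.14 kN.
ΣF_x = 0: A_x − T·cos65° = 0 → A_x = 28.1412 × 0.422618 = 11.89 kN.
ΣF_y = 0: A_y + T·sin65° − 10 − 15 − 15 = 0 → A_y = 40 − 28.1412 × 0.906308 = 14.50 kN.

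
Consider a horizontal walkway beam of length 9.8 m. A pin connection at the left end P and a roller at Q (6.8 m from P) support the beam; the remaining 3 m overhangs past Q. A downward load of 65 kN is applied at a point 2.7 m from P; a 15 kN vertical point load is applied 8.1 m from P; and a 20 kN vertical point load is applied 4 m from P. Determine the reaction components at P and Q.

P_x = 0, P_y = 44.56 kN, Q_y = 55.44 kN

ΣM about P: Q_y·6.8 − 65·2.7 − 15·8.1 − 20·4 = 0 → Q_y = 377/6.8 = 55.4412 ≈ 55.44 kN.
ΣF_y = 0: P_y + 55.4412 − 65 − 15 − 20 = 0 → P_y = 44.56 kN.
ΣF_x = 0: no horizontal applied forces, so P_x = 0.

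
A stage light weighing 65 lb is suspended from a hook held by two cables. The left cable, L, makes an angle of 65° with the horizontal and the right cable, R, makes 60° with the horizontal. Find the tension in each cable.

ΣF_x = 0: −T_L·cos65° + T_R·cos60° = 0 → T_R = 0.845237·T_L.
ΣF_y = 0: T_L·sin65° + T_R·sin60° = 65.
Substitute: T_L·(0.906308 + 0.845237·0.866025) = 65 → T_L = 39.6752 ≈ 39.68 lb.
Then T_R = 0.845237 × 39.6752 = 33.53 lb.

T_L = 39.68 lb, T_R = 33.53 lb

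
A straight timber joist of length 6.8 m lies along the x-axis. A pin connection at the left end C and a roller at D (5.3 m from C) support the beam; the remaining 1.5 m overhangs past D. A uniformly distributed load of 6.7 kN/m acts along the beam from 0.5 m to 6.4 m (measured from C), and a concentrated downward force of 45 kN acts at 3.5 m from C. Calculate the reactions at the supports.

C_x = 0, C_y = 29.08 kN, D_y = 55.45 kN

Resultant of the distributed load: 6.7 × 5.9 = 39.53 kN at 3.45 m from C.
Taking moments about C: D_y·5.3 − (6.7·5.9)·3.45 − 45·3.5 = 0 → D_y = 293.8785/5.3 = 55.4488 ≈ 55.45 kN.
ΣF_y = 0: C_y + 55.4488 − 6.7·5.9 − 45 = 0 → C_y = 29.08 kN.
ΣF_x = 0: no horizontal applied forces, so C_x = 0.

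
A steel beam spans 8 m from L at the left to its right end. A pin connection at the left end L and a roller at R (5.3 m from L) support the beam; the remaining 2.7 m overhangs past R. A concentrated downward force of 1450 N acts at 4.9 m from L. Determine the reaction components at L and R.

L_x = 0, L_y = 109.4 N, R_y = 1341 N

Taking moments about L: R_y·5.3 − 1450·4.9 = 0 → R_y = 7105/5.3 = 1340.57 ≈ 1341 N.
ΣF_y = 0: L_y + 1340.57 − 1450 = 0 → L_y = 109.4 N.
ΣF_x = 0: no horizontal applied forces, so L_x = 0.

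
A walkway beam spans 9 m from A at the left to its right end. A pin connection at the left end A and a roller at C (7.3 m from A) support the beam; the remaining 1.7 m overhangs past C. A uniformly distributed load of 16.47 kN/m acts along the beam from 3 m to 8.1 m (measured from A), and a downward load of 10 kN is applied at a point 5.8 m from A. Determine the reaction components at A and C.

Resultant of the distributed load: 16.47 × 5.1 = 83.997 kN at 5.55 m from A.
Moments about A: C_y·7.3 − (16.47·5.1)·5.55 − 10·5.8 = 0 → C_y = 524.18335/7.3 = 71.8059 ≈ 71.81 kN.
ΣF_y = 0: A_y + 71.8059 − 16.47·5.1 − 10 = 0 → A_y = 22.19 kN.
ΣF_x = 0: no horizontal applied forces, so A_x = 0.

A_x = 0, A_y = 22.19 kN, C_y = 71.81 kN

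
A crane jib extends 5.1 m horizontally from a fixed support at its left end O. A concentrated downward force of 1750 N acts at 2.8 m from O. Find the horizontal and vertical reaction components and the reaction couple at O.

O_x = 0, O_y = 1750 N, M_O = 4900 N·m

ΣF_x = 0: O_x = 0.
ΣF_y = 0: O_y − 1750 = 0 → O_y = 1750 N.
ΣM about O: M_O − 1750·2.8 = 0 → M_O = 4900 N·m.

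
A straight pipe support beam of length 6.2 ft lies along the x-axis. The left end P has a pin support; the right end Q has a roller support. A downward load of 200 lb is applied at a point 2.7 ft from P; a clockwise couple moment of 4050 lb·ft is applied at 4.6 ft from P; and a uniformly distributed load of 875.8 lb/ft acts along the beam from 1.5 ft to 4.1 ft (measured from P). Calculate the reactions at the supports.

P_x = 0, P_y = 708.4 lb, Q_y = 1769 lb

Resultant of the distributed load: 875.8 × 2.6 = 2277.08 lb at 2.8 ft from P.
Taking moments about P: Q_y·6.2 − 200·2.7 − 4050 − (875.8·2.6)·2.8 = 0 → Q_y = 10965.824/6.2 = 1768.68 ≈ 1769 lb.
ΣF_y = 0: P_y + 1768.68 − 200 − 875.8·2.6 = 0 → P_y = 708.4 lb.
ΣF_x = 0: no horizontal applied forces, so P_x = 0.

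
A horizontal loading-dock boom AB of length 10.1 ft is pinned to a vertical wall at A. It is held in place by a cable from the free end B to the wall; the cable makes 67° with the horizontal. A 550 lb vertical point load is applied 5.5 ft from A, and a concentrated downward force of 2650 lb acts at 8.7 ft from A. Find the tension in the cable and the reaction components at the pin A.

T = 2805 lb, A_x = 1096 lb, A_y = 617.8 lb

ΣM about A: T·sin67°·10.1 − 550·5.5 − 2650·8.7 = 0 → T = 26080/(10.1·0.920505) = 2805.18 ≈ 2805 lb.
ΣF_x = 0: A_x − T·cos67° = 0 → A_x = 2805.18 × 0.390731 = 1096 lb.
ΣF_y = 0: A_y + T·sin67° − 550 − 2650 = 0 → A_y = 3200 − 2805.18 × 0.920505 = 617.8 lb.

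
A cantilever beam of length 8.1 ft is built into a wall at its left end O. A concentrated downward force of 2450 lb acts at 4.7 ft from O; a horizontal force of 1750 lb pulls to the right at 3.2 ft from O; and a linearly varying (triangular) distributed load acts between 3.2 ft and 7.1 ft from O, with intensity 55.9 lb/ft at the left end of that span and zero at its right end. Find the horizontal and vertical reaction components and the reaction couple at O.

Resultant of the triangular load: ½ × 55.9 × 3.9 = 109.005 lb, acting at 4.5 ft from O (one-third of the span from the peak).
ΣF_x = 0: O_x + 1750 = 0 → O_x = -1750 lb.
ΣF_y = 0: O_y − 2450 − ½·55.9·3.9 = 0 → O_y = 2559 lb.
ΣM about O: M_O − 2450·4.7 − (½·55.9·3.9)·4.5 = 0 → M_O = 12010 lb·ft.

O_x = -1750 lb, O_y = 2559 lb, M_O = 12010 lb·ft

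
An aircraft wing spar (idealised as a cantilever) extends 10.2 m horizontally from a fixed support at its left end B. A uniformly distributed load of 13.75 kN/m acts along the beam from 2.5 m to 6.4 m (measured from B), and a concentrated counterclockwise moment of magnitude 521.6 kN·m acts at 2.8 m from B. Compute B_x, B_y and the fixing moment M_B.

Resultant of the distributed load: 13.75 × 3.9 = 53.625 kN at 4.45 m from B.
ΣF_x = 0: B_x = 0.
ΣF_y = 0: B_y − 13.75·3.9 = 0 → B_y = 53.63 kN.
ΣM about B: M_B − (13.75·3.9)·4.45 + 521.6 = 0 → M_B = -283.0 kN·m.

B_x = 0, B_y = 53.63 kN, M_B = -283.0 kN·m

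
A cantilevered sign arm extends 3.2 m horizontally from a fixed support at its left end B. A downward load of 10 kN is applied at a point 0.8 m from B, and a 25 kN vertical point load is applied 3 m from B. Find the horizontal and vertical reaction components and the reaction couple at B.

ΣF_x = 0: B_x = 0.
ΣF_y = 0: B_y − 10 − 25 = 0 → B_y = 35.00 kN.
ΣM about B: M_B − 10·0.8 − 25·3 = 0 → M_B = 83.00 kN·m.

B_x = 0, B_y = 35.00 kN, M_B = 83.00 kN·m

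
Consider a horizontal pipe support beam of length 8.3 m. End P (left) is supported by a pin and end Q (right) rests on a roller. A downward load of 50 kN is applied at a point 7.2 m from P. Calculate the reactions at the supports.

P_x = 0, P_y = 6.627 kN, Q_y = 43.37 kN

ΣM about P: Q_y·8.3 − 50·7.2 = 0 → Q_y = 360/8.3 = 43.3735 ≈ 43.37 kN.
ΣF_y = 0: P_y + 43.3735 − 50 = 0 → P_y = 6.627 kN.
ΣF_x = 0: no horizontal applied forces, so P_x = 0.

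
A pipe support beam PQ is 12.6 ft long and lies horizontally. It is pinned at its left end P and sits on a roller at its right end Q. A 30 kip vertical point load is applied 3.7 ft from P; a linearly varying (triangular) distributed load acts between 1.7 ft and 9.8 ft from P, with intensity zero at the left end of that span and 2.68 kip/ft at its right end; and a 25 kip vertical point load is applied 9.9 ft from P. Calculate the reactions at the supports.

Resultant of the triangular load: ½ × 2.68 × 8.1 = 10.854 kip, acting at 7.1 ft from P (one-third of the span from the peak).
Taking moments about P: Q_y·12.6 − 30·3.7 − (½·2.68·8.1)·7.1 − 25·9.9 = 0 → Q_y = 435.5634/12.6 = 34.5685 ≈ 34.57 kip.
ΣF_y = 0: P_y + 34.5685 − 30 − ½·2.68·8.1 − 25 = 0 → P_y = 31.29 kip.
ΣF_x = 0: no horizontal applied forces, so P_x = 0.

P_x = 0, P_y = 31.29 kip, Q_y = 34.57 kip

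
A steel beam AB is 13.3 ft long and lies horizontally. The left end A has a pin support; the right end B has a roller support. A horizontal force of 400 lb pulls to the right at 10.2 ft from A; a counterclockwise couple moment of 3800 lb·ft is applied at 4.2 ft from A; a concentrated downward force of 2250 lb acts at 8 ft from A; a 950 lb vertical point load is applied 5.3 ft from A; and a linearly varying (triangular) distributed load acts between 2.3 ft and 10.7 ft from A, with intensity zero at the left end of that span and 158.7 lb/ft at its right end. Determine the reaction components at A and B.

A_x = -400.0 lb, A_y = 2024 lb, B_y = 1842 lb

Resultant of the triangular load: ½ × 158.7 × 8.4 = 666.54 lb, acting at 7.9 ft from A (one-third of the span from the peak).
ΣM about A: B_y·13.3 + 3800 − 2250·8 − 950·5.3 − (½·158.7·8.4)·7.9 = 0 → B_y = 24500.666/13.3 = 1842.16 ≈ 1842 lb.
ΣF_y = 0: A_y + 1842.16 − 2250 − 950 − ½·158.7·8.4 = 0 → A_y = 2024 lb.
ΣF_x = 0: A_x + 400 = 0 → A_x = -400.0 lb.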